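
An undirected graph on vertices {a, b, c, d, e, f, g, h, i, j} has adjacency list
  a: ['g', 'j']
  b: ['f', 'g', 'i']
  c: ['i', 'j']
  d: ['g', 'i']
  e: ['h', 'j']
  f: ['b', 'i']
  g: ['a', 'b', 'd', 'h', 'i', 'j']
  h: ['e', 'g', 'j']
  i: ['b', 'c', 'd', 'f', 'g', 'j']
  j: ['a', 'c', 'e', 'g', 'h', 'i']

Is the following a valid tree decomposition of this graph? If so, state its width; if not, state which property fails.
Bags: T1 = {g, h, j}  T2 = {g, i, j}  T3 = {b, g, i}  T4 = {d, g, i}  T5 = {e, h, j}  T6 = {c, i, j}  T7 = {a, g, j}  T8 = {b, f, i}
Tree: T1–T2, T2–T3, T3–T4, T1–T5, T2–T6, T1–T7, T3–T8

Yes; width 2.

Vertex coverage: the bags together contain {a, b, c, d, e, f, g, h, i, j}, the full vertex set. Edge coverage: each edge of G has both endpoints in at least one bag. Running intersection: for every vertex, the bags containing it form a connected subtree. All three properties hold, so this is a valid tree decomposition of width max|bag| − 1 = 2, and hence tw(G) ≤ 2.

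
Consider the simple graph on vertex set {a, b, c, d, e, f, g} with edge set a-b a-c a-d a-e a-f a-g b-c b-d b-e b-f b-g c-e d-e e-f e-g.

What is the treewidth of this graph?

3

A width-3 tree decomposition is:
Bags: B1 = {a, b, c, e}  B2 = {a, b, e, g}  B3 = {a, b, e, f}  B4 = {a, b, d, e}
Tree: B1–B2, B1–B3, B1–B4
The largest bag has 4 vertices, giving width 3; this decomposition certifies tw(G) ≤ 3. On the other hand G contains the 4-clique {a, b, d, e}. A clique must lie in a single bag of any decomposition, so no decomposition can have width below 3. Combining the bounds, tw(G) = 3.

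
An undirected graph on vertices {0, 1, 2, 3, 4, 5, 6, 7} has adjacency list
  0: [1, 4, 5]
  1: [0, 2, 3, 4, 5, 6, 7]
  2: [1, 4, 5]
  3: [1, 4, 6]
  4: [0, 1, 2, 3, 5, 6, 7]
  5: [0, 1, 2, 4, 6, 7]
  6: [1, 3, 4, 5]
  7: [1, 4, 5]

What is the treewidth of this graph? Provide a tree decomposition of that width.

Every bag has size at most 4, so the width is 4 − 1 = 3 and tw(G) ≤ 3. On the other hand G contains the 4-clique {1, 3, 4, 6}. A clique must lie in a single bag of any decomposition, so no decomposition can have width below 3. Hence tw(G) = 3 exactly.

Treewidth 3.
One optimal decomposition is:
Bags: B1 = {1, 4, 5, 6}  B2 = {0, 1, 4, 5}  B3 = {1, 3, 4, 6}  B4 = {1, 2, 4, 5}  B5 = {1, 4, 5, 7}
Tree: B1–B2, B1–B3, B2–B4, B1–B5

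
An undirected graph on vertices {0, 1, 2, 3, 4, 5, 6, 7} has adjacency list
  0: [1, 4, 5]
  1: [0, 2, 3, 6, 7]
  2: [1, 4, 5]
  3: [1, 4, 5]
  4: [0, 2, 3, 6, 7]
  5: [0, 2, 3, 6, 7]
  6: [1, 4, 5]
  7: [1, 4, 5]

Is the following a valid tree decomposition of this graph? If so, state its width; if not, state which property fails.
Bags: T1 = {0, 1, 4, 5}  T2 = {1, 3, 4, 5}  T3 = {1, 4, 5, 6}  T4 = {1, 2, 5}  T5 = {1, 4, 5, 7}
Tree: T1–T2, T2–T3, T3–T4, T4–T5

No — edge (4,2) lies in no bag.

A tree decomposition must satisfy three properties: every vertex lies in some bag; for every edge, both endpoints lie together in some bag; and for every vertex, the bags containing it form a connected subtree. Here edge (4,2) lies in no bag, so the decomposition is invalid.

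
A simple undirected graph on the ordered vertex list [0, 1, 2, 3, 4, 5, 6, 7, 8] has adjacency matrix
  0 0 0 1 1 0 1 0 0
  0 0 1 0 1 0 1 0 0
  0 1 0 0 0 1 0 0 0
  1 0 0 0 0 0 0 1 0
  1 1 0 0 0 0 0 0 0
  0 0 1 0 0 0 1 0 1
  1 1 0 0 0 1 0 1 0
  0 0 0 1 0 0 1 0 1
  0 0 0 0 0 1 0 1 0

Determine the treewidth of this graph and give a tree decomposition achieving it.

Treewidth 3.
Bags: B1 = {1, 2, 4, 5}  B2 = {1, 4, 5, 6}  B3 = {0, 4, 5, 6}  B4 = {0, 5, 6, 8}  B5 = {0, 6, 7, 8}  B6 = {0, 3, 7, 8}
Tree: B1–B2, B2–B3, B3–B4, B4–B5, B5–B6

Every bag has size at most 4, so the width is 4 − 1 = 3 and tw(G) ≤ 3. For the lower bound: the 4 vertex sets {1,2,4}, {5}, {6}, {0,3,7,8} are disjoint, each induces a connected subgraph, and every pair is joined by at least one edge of G. Contracting each set to a single vertex therefore yields K_{4} as a minor, and since treewidth is minor-monotone, tw(G) ≥ tw(K_{4}) = 3. Therefore the treewidth is 3.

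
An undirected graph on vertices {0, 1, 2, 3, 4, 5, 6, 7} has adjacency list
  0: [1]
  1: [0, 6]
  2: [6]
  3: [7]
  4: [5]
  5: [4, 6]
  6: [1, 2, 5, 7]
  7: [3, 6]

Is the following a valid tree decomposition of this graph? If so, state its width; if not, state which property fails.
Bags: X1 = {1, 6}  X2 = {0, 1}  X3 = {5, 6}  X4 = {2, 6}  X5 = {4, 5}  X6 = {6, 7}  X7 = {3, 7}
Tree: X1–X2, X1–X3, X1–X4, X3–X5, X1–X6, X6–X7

Yes; width 1.

Checking the three conditions: (i) the bags cover all of {0, 1, 2, 3, 4, 5, 6, 7}; (ii) for each edge, some bag contains both endpoints; (iii) the bags containing any fixed vertex form a subtree. All hold, so the decomposition is valid with width 2 − 1 = 1.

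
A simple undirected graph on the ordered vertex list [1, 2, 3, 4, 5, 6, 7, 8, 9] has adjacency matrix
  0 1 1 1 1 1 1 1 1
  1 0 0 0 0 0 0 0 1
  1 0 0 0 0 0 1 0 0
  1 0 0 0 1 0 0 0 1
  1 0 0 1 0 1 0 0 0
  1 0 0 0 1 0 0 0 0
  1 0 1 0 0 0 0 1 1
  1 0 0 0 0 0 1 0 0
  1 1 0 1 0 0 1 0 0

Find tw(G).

2

A width-2 tree decomposition is:
Bags: B1 = {1, 4, 9}  B2 = {1, 4, 5}  B3 = {1, 2, 9}  B4 = {1, 7, 9}  B5 = {1, 5, 6}  B6 = {1, 7, 8}  B7 = {1, 3, 7}
Tree: B1–B2, B1–B3, B3–B4, B2–B5, B4–B6, B6–B7
Every bag has size at most 3, so the width is 3 − 1 = 2 and tw(G) ≤ 2. On the other hand G contains the 3-clique {1, 2, 9}. A clique must lie in a single bag of any decomposition, so no decomposition can have width below 2. Therefore the treewidth is 2.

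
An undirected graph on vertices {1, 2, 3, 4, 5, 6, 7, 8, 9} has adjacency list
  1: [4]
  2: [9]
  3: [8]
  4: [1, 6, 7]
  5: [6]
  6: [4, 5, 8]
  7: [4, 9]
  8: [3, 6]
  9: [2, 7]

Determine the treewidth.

A width-1 tree decomposition is:
Bags: B1 = {7, 9}  B2 = {4, 7}  B3 = {2, 9}  B4 = {4, 6}  B5 = {1, 4}  B6 = {5, 6}  B7 = {6, 8}  B8 = {3, 8}
Tree: B1–B2, B1–B3, B2–B4, B4–B5, B4–B6, B6–B7, B7–B8
Every bag has size at most 2, so the width is 2 − 1 = 1 and tw(G) ≤ 1. Since G has at least one edge (e.g. 9–7), it is not an edgeless graph, so tw(G) ≥ 1. The upper and lower bounds meet at 1, so that is the treewidth.

1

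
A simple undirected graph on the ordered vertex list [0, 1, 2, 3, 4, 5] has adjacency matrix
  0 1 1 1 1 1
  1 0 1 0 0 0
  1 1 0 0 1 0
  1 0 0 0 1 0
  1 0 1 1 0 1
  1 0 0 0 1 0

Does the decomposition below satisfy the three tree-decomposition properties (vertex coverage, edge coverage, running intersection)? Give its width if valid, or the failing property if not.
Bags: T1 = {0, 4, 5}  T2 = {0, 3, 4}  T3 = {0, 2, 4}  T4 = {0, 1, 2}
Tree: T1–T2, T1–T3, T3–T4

Vertex coverage: the bags together contain {0, 1, 2, 3, 4, 5}, the full vertex set. Edge coverage: each edge of G has both endpoints in at least one bag. Running intersection: for every vertex, the bags containing it form a connected subtree. All three properties hold, so this is a valid tree decomposition of width max|bag| − 1 = 2, and hence tw(G) ≤ 2.

Yes; width 2.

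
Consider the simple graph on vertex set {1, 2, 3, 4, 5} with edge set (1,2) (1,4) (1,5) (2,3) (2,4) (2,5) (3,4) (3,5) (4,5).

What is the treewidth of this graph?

A width-3 tree decomposition is:
Bags: B1 = {1, 2, 4, 5}  B2 = {2, 3, 4, 5}
Tree: B1–B2
Every bag has size at most 4, so the width is 4 − 1 = 3 and tw(G) ≤ 3. Conversely, {1, 2, 4, 5} is a clique of size 4, and the vertices of any clique must share a bag in every tree decomposition; so some bag has ≥ 4 vertices and tw(G) ≥ 3. Hence tw(G) = 3 exactly.

3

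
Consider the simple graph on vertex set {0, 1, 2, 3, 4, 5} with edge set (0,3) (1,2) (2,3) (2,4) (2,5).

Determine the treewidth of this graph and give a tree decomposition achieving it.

Treewidth 1.
One such decomposition:
Bags: B1 = {2, 3}  B2 = {1, 2}  B3 = {0, 3}  B4 = {2, 4}  B5 = {2, 5}
Tree: B1–B2, B1–B3, B2–B4, B1–B5

Every bag has size at most 2, so the width is 2 − 1 = 1 and tw(G) ≤ 1. G has an edge, so its treewidth is at least 1. The upper and lower bounds meet at 1, so that is the treewidth.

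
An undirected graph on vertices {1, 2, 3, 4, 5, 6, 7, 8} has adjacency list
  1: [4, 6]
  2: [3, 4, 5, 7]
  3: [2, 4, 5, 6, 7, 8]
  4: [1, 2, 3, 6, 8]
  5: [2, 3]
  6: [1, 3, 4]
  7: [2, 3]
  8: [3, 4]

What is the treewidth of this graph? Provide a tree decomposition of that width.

Treewidth 2.
One optimal decomposition is:
Bags: B1 = {2, 3, 4}  B2 = {2, 3, 5}  B3 = {3, 4, 8}  B4 = {3, 4, 6}  B5 = {1, 4, 6}  B6 = {2, 3, 7}
Tree: B1–B2, B1–B3, B3–B4, B4–B5, B1–B6

Each bag holds 3 vertices, so the decomposition has width 2, which upper-bounds the treewidth. For the lower bound, the 3 vertices {1, 4, 6} are pairwise adjacent, and any tree decomposition puts a clique entirely inside one bag — forcing width ≥ 2. Therefore the treewidth is 2.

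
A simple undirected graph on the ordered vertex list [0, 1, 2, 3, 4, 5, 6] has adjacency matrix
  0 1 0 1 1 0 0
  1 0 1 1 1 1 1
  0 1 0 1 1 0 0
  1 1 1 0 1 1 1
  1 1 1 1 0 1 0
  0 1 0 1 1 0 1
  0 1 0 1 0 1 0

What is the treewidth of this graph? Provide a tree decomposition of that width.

The largest bag has 4 vertices, giving width 3; this decomposition certifies tw(G) ≤ 3. Conversely, {0, 1, 3, 4} is a clique of size 4, and the vertices of any clique must share a bag in every tree decomposition; so some bag has ≥ 4 vertices and tw(G) ≥ 3. Combining the bounds, tw(G) = 3.

Treewidth 3.
Bags: B1 = {0, 1, 3, 4}  B2 = {1, 2, 3, 4}  B3 = {1, 3, 4, 5}  B4 = {1, 3, 5, 6}
Tree: B1–B2, B2–B3, B3–B4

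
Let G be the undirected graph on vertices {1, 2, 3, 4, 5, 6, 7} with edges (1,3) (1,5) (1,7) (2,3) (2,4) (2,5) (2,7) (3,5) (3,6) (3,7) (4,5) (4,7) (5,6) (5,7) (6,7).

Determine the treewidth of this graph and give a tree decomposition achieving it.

Every bag has size at most 4, so the width is 4 − 1 = 3 and tw(G) ≤ 3. For the lower bound, the 4 vertices {1, 3, 5, 7} are pairwise adjacent, and any tree decomposition puts a clique entirely inside one bag — forcing width ≥ 3. Therefore the treewidth is 3.

Treewidth 3.
One such decomposition:
Bags: B1 = {2, 3, 5, 7}  B2 = {3, 5, 6, 7}  B3 = {1, 3, 5, 7}  B4 = {2, 4, 5, 7}
Tree: B1–B2, B1–B3, B1–B4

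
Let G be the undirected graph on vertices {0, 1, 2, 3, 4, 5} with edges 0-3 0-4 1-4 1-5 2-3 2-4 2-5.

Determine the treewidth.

A width-2 tree decomposition is:
Bags: B1 = {0, 3, 4}  B2 = {2, 3, 4}  B3 = {1, 2, 4}  B4 = {1, 2, 5}
Tree: B1–B2, B2–B3, B3–B4
Each bag holds 3 vertices, so the decomposition has width 2, which upper-bounds the treewidth. For the lower bound, G contains the cycle 0–3–2–4–0, so G is not a forest; only forests have treewidth ≤ 1, hence tw(G) ≥ 2. Combining the bounds, tw(G) = 2.

2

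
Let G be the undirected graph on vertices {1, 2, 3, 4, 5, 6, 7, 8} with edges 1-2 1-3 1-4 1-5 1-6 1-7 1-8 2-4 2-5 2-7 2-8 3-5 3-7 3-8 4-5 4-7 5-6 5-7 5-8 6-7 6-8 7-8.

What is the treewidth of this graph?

A width-4 tree decomposition is:
Bags: B1 = {1, 3, 5, 7, 8}  B2 = {1, 2, 5, 7, 8}  B3 = {1, 5, 6, 7, 8}  B4 = {1, 2, 4, 5, 7}
Tree: B1–B2, B1–B3, B2–B4
Every bag has size at most 5, so the width is 5 − 1 = 4 and tw(G) ≤ 4. On the other hand G contains the 5-clique {1, 2, 5, 7, 8}. A clique must lie in a single bag of any decomposition, so no decomposition can have width below 4. The upper and lower bounds meet at 4, so that is the treewidth.

4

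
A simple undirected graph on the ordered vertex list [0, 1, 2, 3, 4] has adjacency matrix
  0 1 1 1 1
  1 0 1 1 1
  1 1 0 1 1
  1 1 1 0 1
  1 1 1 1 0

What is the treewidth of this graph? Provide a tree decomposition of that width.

With just one bag of size 5, the width is 5 − 1 = 4, so tw(G) ≤ 4. Conversely, {0, 1, 2, 3, 4} is a clique of size 5, and the vertices of any clique must share a bag in every tree decomposition; so some bag has ≥ 5 vertices and tw(G) ≥ 4. Combining the bounds, tw(G) = 4.

Treewidth 4.
One optimal decomposition is:
Bags: B1 = {0, 1, 2, 3, 4}
Tree: (single bag)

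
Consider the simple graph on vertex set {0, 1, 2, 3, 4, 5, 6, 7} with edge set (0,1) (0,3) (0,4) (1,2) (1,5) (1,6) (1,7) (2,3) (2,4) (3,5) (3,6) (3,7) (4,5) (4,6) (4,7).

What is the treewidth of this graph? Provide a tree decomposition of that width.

Each bag holds 4 vertices, so the decomposition has width 3, which upper-bounds the treewidth. For the lower bound: the 4 vertex sets {3,5}, {4,7}, {1}, {2} are disjoint, each induces a connected subgraph, and every pair is joined by at least one edge of G. Contracting each set to a single vertex therefore yields K_{4} as a minor, and since treewidth is minor-monotone, tw(G) ≥ tw(K_{4}) = 3. Hence tw(G) = 3 exactly.

Treewidth 3.
One optimal decomposition is:
Bags: B1 = {1, 3, 4, 5}  B2 = {1, 3, 4, 7}  B3 = {1, 2, 3, 4}  B4 = {0, 1, 3, 4}  B5 = {1, 3, 4, 6}
Tree: B1–B2, B2–B3, B3–B4, B4–B5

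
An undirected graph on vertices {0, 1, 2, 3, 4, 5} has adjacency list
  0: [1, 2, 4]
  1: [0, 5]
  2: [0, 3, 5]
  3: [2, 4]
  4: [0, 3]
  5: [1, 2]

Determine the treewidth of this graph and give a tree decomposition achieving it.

The largest bag has 3 vertices, giving width 2; this decomposition certifies tw(G) ≤ 2. For the lower bound, G contains the cycle 4–3–2–0–4, so G is not a forest; only forests have treewidth ≤ 1, hence tw(G) ≥ 2. Hence tw(G) = 2 exactly.

Treewidth 2.
One such decomposition:
Bags: B1 = {0, 3, 4}  B2 = {0, 2, 3}  B3 = {0, 1, 2}  B4 = {1, 2, 5}
Tree: B1–B2, B2–B3, B3–B4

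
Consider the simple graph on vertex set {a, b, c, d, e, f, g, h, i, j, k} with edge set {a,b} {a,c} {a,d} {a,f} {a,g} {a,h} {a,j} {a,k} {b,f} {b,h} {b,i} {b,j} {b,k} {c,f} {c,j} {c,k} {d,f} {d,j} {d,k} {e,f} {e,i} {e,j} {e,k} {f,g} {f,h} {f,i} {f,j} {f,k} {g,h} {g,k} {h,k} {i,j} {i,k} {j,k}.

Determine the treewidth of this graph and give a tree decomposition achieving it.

Treewidth 4.
One such decomposition:
Bags: B1 = {e, f, i, j, k}  B2 = {b, f, i, j, k}  B3 = {a, b, f, j, k}  B4 = {a, d, f, j, k}  B5 = {a, c, f, j, k}  B6 = {a, b, f, h, k}  B7 = {a, f, g, h, k}
Tree: B1–B2, B2–B3, B3–B4, B3–B5, B3–B6, B6–B7

The largest bag has 5 vertices, giving width 4; this decomposition certifies tw(G) ≤ 4. On the other hand G contains the 5-clique {e, f, i, j, k}. A clique must lie in a single bag of any decomposition, so no decomposition can have width below 4. Combining the bounds, tw(G) = 4.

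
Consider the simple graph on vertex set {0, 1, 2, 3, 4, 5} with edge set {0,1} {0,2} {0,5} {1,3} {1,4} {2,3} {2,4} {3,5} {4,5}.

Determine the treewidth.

A width-3 tree decomposition is:
Bags: B1 = {1, 2, 3, 5}  B2 = {1, 2, 4, 5}  B3 = {0, 1, 2, 5}
Tree: B1–B2, B2–B3
The largest bag has 4 vertices, giving width 3; this decomposition certifies tw(G) ≤ 3. For the lower bound: the 4 vertex sets {1,3}, {2,4}, {5}, {0} are disjoint, each induces a connected subgraph, and every pair is joined by at least one edge of G. Contracting each set to a single vertex therefore yields K_{4} as a minor, and since treewidth is minor-monotone, tw(G) ≥ tw(K_{4}) = 3. Therefore the treewidth is 3.

3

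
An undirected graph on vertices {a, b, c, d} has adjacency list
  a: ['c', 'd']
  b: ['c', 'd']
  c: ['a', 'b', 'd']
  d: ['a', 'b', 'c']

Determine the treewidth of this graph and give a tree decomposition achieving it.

Every bag has size at most 3, so the width is 3 − 1 = 2 and tw(G) ≤ 2. On the other hand G contains the 3-clique {a, c, d}. A clique must lie in a single bag of any decomposition, so no decomposition can have width below 2. Hence tw(G) = 2 exactly.

Treewidth 2.
One optimal decomposition is:
Bags: B1 = {a, c, d}  B2 = {b, c, d}
Tree: B1–B2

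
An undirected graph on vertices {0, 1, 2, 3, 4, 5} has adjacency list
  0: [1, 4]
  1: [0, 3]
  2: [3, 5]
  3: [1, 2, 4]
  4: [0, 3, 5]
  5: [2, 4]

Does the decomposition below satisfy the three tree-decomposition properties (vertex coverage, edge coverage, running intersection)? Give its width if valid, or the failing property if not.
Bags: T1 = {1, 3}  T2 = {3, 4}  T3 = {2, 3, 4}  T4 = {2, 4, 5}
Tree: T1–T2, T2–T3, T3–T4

No — vertex 0 appears in no bag.

A tree decomposition must satisfy three properties: every vertex lies in some bag; for every edge, both endpoints lie together in some bag; and for every vertex, the bags containing it form a connected subtree. Here vertex 0 appears in no bag, so the decomposition is invalid.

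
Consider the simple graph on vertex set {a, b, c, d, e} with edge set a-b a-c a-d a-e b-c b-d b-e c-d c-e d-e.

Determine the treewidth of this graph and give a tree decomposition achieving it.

Treewidth 4.
One optimal decomposition is:
Bags: B1 = {a, b, c, d, e}
Tree: (single bag)

With just one bag of size 5, the width is 5 − 1 = 4, so tw(G) ≤ 4. On the other hand G contains the 5-clique {a, b, c, d, e}. A clique must lie in a single bag of any decomposition, so no decomposition can have width below 4. Therefore the treewidth is 4.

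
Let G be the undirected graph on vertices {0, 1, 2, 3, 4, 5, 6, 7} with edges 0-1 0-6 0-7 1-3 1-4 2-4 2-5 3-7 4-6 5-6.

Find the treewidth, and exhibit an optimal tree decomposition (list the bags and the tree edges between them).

Treewidth 2.
One optimal decomposition is:
Bags: B1 = {0, 3, 7}  B2 = {0, 1, 3}  B3 = {0, 1, 6}  B4 = {1, 4, 6}  B5 = {4, 5, 6}  B6 = {2, 4, 5}
Tree: B1–B2, B2–B3, B3–B4, B4–B5, B5–B6

Each bag holds 3 vertices, so the decomposition has width 2, which upper-bounds the treewidth. Since 7–3–1–0–7 is a cycle in G, G is not acyclic. Forests are exactly the graphs of treewidth ≤ 1, so tw(G) ≥ 2. The upper and lower bounds meet at 2, so that is the treewidth.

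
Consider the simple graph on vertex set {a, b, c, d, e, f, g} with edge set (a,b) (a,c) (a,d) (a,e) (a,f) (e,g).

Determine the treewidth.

A width-1 tree decomposition is:
Bags: B1 = {a, c}  B2 = {a, f}  B3 = {a, e}  B4 = {e, g}  B5 = {a, b}  B6 = {a, d}
Tree: B1–B2, B2–B3, B3–B4, B3–B5, B1–B6
Each bag holds 2 vertices, so the decomposition has width 1, which upper-bounds the treewidth. G has an edge, so its treewidth is at least 1. Hence tw(G) = 1 exactly.

1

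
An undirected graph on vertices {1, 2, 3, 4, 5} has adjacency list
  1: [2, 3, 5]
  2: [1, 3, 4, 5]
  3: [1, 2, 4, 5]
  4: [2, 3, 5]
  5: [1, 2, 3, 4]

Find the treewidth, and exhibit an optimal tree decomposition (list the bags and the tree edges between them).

Every bag has size at most 4, so the width is 4 − 1 = 3 and tw(G) ≤ 3. For the lower bound, the 4 vertices {1, 2, 3, 5} are pairwise adjacent, and any tree decomposition puts a clique entirely inside one bag — forcing width ≥ 3. Therefore the treewidth is 3.

Treewidth 3.
Bags: B1 = {1, 2, 3, 5}  B2 = {2, 3, 4, 5}
Tree: B1–B2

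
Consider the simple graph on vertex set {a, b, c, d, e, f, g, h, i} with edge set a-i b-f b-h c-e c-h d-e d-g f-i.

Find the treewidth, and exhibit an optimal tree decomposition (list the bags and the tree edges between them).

The largest bag has 2 vertices, giving width 1; this decomposition certifies tw(G) ≤ 1. Since G has at least one edge (e.g. g–d), it is not an edgeless graph, so tw(G) ≥ 1. Hence tw(G) = 1 exactly.

Treewidth 1.
One such decomposition:
Bags: B1 = {d, g}  B2 = {d, e}  B3 = {c, e}  B4 = {c, h}  B5 = {b, h}  B6 = {b, f}  B7 = {f, i}  B8 = {a, i}
Tree: B1–B2, B2–B3, B3–B4, B4–B5, B5–B6, B6–B7, B7–B8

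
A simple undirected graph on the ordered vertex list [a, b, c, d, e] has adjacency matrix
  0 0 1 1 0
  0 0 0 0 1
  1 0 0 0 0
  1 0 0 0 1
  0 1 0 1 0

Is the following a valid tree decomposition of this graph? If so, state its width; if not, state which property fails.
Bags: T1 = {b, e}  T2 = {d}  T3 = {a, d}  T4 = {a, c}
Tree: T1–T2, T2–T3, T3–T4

A tree decomposition must satisfy three properties: every vertex lies in some bag; for every edge, both endpoints lie together in some bag; and for every vertex, the bags containing it form a connected subtree. Here edge (e,d) lies in no bag, so the decomposition is invalid.

No — edge (e,d) lies in no bag.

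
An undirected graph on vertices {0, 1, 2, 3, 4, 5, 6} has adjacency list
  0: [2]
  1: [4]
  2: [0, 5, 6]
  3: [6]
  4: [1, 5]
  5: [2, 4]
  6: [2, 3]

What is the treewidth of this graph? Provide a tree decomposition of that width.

Treewidth 1.
One such decomposition:
Bags: B1 = {0, 2}  B2 = {2, 5}  B3 = {4, 5}  B4 = {1, 4}  B5 = {2, 6}  B6 = {3, 6}
Tree: B1–B2, B2–B3, B3–B4, B2–B5, B5–B6

Every bag has size at most 2, so the width is 2 − 1 = 1 and tw(G) ≤ 1. Since G has at least one edge (e.g. 0–2), it is not an edgeless graph, so tw(G) ≥ 1. The upper and lower bounds meet at 1, so that is the treewidth.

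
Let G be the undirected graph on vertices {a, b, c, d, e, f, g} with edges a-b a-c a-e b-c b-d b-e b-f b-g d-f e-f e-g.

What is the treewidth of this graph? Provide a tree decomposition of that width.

Every bag has size at most 3, so the width is 3 − 1 = 2 and tw(G) ≤ 2. Conversely, {b, d, f} is a clique of size 3, and the vertices of any clique must share a bag in every tree decomposition; so some bag has ≥ 3 vertices and tw(G) ≥ 2. Combining the bounds, tw(G) = 2.

Treewidth 2.
One optimal decomposition is:
Bags: B1 = {a, b, e}  B2 = {b, e, f}  B3 = {b, e, g}  B4 = {a, b, c}  B5 = {b, d, f}
Tree: B1–B2, B2–B3, B1–B4, B2–B5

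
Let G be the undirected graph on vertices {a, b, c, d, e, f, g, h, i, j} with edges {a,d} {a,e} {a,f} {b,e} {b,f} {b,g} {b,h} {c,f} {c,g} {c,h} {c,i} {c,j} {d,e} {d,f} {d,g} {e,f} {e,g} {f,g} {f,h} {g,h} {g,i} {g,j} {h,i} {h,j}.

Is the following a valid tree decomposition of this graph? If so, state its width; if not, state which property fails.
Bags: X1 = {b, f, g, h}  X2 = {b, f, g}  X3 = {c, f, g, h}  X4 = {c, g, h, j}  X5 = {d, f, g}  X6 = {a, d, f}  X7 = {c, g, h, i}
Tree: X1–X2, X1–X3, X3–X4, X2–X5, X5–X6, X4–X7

No — vertex e appears in no bag.

A tree decomposition must satisfy three properties: every vertex lies in some bag; for every edge, both endpoints lie together in some bag; and for every vertex, the bags containing it form a connected subtree. Here vertex e appears in no bag, so the decomposition is invalid.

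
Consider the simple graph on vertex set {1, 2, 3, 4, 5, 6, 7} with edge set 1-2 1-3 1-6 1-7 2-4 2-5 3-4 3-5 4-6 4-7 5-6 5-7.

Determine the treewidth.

3

A width-3 tree decomposition is:
Bags: B1 = {1, 4, 5, 7}  B2 = {1, 3, 4, 5}  B3 = {1, 4, 5, 6}  B4 = {1, 2, 4, 5}
Tree: B1–B2, B2–B3, B3–B4
Each bag holds 4 vertices, so the decomposition has width 3, which upper-bounds the treewidth. For the lower bound: the 4 vertex sets {5,7}, {1,3}, {4}, {6} are disjoint, each induces a connected subgraph, and every pair is joined by at least one edge of G. Contracting each set to a single vertex therefore yields K_{4} as a minor, and since treewidth is minor-monotone, tw(G) ≥ tw(K_{4}) = 3. Therefore the treewidth is 3.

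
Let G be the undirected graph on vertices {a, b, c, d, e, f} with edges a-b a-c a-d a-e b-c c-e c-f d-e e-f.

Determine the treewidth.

A width-2 tree decomposition is:
Bags: B1 = {a, c, e}  B2 = {c, e, f}  B3 = {a, b, c}  B4 = {a, d, e}
Tree: B1–B2, B1–B3, B1–B4
The largest bag has 3 vertices, giving width 2; this decomposition certifies tw(G) ≤ 2. On the other hand G contains the 3-clique {a, d, e}. A clique must lie in a single bag of any decomposition, so no decomposition can have width below 2. Hence tw(G) = 2 exactly.

2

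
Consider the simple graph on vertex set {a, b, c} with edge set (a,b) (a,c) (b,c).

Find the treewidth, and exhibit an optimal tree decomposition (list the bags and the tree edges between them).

With just one bag of size 3, the width is 3 − 1 = 2, so tw(G) ≤ 2. For the lower bound, the 3 vertices {a, b, c} are pairwise adjacent, and any tree decomposition puts a clique entirely inside one bag — forcing width ≥ 2. The upper and lower bounds meet at 2, so that is the treewidth.

Treewidth 2.
One optimal decomposition is:
Bags: B1 = {a, b, c}
Tree: (single bag)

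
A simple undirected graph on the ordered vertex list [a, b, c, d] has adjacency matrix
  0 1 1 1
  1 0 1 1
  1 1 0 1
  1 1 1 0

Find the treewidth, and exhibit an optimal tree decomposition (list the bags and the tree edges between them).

Treewidth 3.
Bags: B1 = {a, b, c, d}
Tree: (single bag)

With just one bag of size 4, the width is 4 − 1 = 3, so tw(G) ≤ 3. For the lower bound, the 4 vertices {a, b, c, d} are pairwise adjacent, and any tree decomposition puts a clique entirely inside one bag — forcing width ≥ 3. Hence tw(G) = 3 exactly.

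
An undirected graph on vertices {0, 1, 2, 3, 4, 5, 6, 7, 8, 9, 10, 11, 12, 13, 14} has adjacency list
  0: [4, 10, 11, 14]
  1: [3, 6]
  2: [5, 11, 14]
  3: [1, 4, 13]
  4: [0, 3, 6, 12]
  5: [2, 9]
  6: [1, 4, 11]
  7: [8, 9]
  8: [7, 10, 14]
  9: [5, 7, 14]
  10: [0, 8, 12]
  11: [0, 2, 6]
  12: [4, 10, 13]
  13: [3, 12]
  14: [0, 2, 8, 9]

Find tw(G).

3

A width-3 tree decomposition is:
Bags: B1 = {1, 3, 12, 13}  B2 = {1, 3, 4, 12}  B3 = {1, 4, 6, 12}  B4 = {4, 6, 10, 12}  B5 = {0, 4, 6, 10}  B6 = {0, 6, 10, 11}  B7 = {0, 8, 10, 11}  B8 = {0, 8, 11, 14}  B9 = {2, 8, 11, 14}  B10 = {2, 7, 8, 14}  B11 = {2, 7, 9, 14}  B12 = {2, 5, 7, 9}
Tree: B1–B2, B2–B3, B3–B4, B4–B5, B5–B6, B6–B7, B7–B8, B8–B9, B9–B10, B10–B11, B11–B12
The largest bag has 4 vertices, giving width 3; this decomposition certifies tw(G) ≤ 3. For the lower bound: the 4 vertex sets {1,3,13}, {12}, {4}, {0,6,10,11} are disjoint, each induces a connected subgraph, and every pair is joined by at least one edge of G. Contracting each set to a single vertex therefore yields K_{4} as a minor, and since treewidth is minor-monotone, tw(G) ≥ tw(K_{4}) = 3. Therefore the treewidth is 3.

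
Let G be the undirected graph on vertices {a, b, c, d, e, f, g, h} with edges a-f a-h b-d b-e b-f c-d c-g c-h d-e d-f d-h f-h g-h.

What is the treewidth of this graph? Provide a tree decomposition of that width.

Treewidth 2.
One optimal decomposition is:
Bags: B1 = {c, d, h}  B2 = {d, f, h}  B3 = {b, d, f}  B4 = {a, f, h}  B5 = {b, d, e}  B6 = {c, g, h}
Tree: B1–B2, B2–B3, B2–B4, B3–B5, B1–B6

Each bag holds 3 vertices, so the decomposition has width 2, which upper-bounds the treewidth. For the lower bound, the 3 vertices {b, d, e} are pairwise adjacent, and any tree decomposition puts a clique entirely inside one bag — forcing width ≥ 2. Therefore the treewidth is 2.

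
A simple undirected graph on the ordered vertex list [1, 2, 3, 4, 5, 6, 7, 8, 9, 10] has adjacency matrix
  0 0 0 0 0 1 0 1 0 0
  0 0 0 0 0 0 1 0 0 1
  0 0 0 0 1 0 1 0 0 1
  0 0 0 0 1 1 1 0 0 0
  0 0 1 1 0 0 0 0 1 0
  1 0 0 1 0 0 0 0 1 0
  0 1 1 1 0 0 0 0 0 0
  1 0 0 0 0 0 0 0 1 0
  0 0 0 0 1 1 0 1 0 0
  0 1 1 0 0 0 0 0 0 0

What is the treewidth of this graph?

A width-2 tree decomposition is:
Bags: B1 = {1, 8, 9}  B2 = {1, 6, 9}  B3 = {5, 6, 9}  B4 = {4, 5, 6}  B5 = {3, 4, 5}  B6 = {3, 4, 7}  B7 = {3, 7, 10}  B8 = {2, 7, 10}
Tree: B1–B2, B2–B3, B3–B4, B4–B5, B5–B6, B6–B7, B7–B8
Each bag holds 3 vertices, so the decomposition has width 2, which upper-bounds the treewidth. The edges 8–1–6–9–8 form a cycle, so G is not a tree and its treewidth is at least 2. Combining the bounds, tw(G) = 2.

2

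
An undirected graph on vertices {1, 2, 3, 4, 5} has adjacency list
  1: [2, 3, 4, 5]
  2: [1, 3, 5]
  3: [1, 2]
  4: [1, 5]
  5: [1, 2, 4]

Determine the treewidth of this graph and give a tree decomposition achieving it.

Each bag holds 3 vertices, so the decomposition has width 2, which upper-bounds the treewidth. Conversely, {1, 2, 3} is a clique of size 3, and the vertices of any clique must share a bag in every tree decomposition; so some bag has ≥ 3 vertices and tw(G) ≥ 2. Therefore the treewidth is 2.

Treewidth 2.
One optimal decomposition is:
Bags: B1 = {1, 2, 5}  B2 = {1, 4, 5}  B3 = {1, 2, 3}
Tree: B1–B2, B1–B3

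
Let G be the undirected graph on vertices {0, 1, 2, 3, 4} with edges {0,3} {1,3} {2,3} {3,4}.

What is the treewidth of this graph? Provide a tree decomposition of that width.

Treewidth 1.
One such decomposition:
Bags: B1 = {3, 4}  B2 = {0, 3}  B3 = {1, 3}  B4 = {2, 3}
Tree: B1–B2, B2–B3, B2–B4

Each bag holds 2 vertices, so the decomposition has width 1, which upper-bounds the treewidth. Since G has at least one edge (e.g. 4–3), it is not an edgeless graph, so tw(G) ≥ 1. Combining the bounds, tw(G) = 1.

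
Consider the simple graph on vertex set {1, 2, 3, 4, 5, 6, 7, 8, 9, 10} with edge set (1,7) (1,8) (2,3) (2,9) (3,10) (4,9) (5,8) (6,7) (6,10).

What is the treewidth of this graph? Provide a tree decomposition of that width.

Treewidth 1.
Bags: B1 = {5, 8}  B2 = {1, 8}  B3 = {1, 7}  B4 = {6, 7}  B5 = {6, 10}  B6 = {3, 10}  B7 = {2, 3}  B8 = {2, 9}  B9 = {4, 9}
Tree: B1–B2, B2–B3, B3–B4, B4–B5, B5–B6, B6–B7, B7–B8, B8–B9

Every bag has size at most 2, so the width is 2 − 1 = 1 and tw(G) ≤ 1. Since G has at least one edge (e.g. 5–8), it is not an edgeless graph, so tw(G) ≥ 1. Hence tw(G) = 1 exactly.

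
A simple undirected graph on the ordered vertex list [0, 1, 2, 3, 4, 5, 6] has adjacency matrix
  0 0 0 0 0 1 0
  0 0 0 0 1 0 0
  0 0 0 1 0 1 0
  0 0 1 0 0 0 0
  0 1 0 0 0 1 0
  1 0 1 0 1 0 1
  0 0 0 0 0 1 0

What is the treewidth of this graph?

A width-1 tree decomposition is:
Bags: B1 = {2, 5}  B2 = {4, 5}  B3 = {5, 6}  B4 = {0, 5}  B5 = {2, 3}  B6 = {1, 4}
Tree: B1–B2, B2–B3, B1–B4, B1–B5, B2–B6
Each bag holds 2 vertices, so the decomposition has width 1, which upper-bounds the treewidth. G has an edge, so its treewidth is at least 1. Therefore the treewidth is 1.

1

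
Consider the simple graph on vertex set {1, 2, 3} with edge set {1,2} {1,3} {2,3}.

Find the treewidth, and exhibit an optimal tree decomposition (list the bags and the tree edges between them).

A single bag containing all 3 vertices is trivially a valid decomposition of width 2. Conversely, {1, 2, 3} is a clique of size 3, and the vertices of any clique must share a bag in every tree decomposition; so some bag has ≥ 3 vertices and tw(G) ≥ 2. Hence tw(G) = 2 exactly.

Treewidth 2.
One such decomposition:
Bags: B1 = {1, 2, 3}
Tree: (single bag)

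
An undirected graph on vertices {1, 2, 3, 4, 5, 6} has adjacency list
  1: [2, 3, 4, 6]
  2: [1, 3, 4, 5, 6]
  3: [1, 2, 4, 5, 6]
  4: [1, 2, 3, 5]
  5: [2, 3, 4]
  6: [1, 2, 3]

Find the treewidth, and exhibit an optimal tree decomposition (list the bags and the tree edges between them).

Every bag has size at most 4, so the width is 4 − 1 = 3 and tw(G) ≤ 3. For the lower bound, the 4 vertices {1, 2, 3, 4} are pairwise adjacent, and any tree decomposition puts a clique entirely inside one bag — forcing width ≥ 3. Hence tw(G) = 3 exactly.

Treewidth 3.
Bags: B1 = {2, 3, 4, 5}  B2 = {1, 2, 3, 4}  B3 = {1, 2, 3, 6}
Tree: B1–B2, B2–B3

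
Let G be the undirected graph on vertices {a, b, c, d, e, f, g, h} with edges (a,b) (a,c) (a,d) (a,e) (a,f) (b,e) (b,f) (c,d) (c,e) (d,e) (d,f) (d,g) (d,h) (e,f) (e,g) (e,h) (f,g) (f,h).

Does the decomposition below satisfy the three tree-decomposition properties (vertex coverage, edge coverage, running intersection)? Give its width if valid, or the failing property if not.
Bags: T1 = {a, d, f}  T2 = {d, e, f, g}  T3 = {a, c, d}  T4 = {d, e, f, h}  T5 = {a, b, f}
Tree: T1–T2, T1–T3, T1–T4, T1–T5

No — edge (e,a) lies in no bag.

A tree decomposition must satisfy three properties: every vertex lies in some bag; for every edge, both endpoints lie together in some bag; and for every vertex, the bags containing it form a connected subtree. Here edge (e,a) lies in no bag, so the decomposition is invalid.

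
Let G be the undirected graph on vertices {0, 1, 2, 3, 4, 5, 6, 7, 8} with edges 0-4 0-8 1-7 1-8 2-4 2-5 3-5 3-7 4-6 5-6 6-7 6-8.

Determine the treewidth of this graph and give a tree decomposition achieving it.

Treewidth 3.
One such decomposition:
Bags: B1 = {1, 3, 5, 7}  B2 = {1, 5, 6, 7}  B3 = {1, 5, 6, 8}  B4 = {2, 5, 6, 8}  B5 = {2, 4, 6, 8}  B6 = {0, 2, 4, 8}
Tree: B1–B2, B2–B3, B3–B4, B4–B5, B5–B6

Each bag holds 4 vertices, so the decomposition has width 3, which upper-bounds the treewidth. For the lower bound: the 4 vertex sets {1,3,7}, {5}, {6}, {0,2,4,8} are disjoint, each induces a connected subgraph, and every pair is joined by at least one edge of G. Contracting each set to a single vertex therefore yields K_{4} as a minor, and since treewidth is minor-monotone, tw(G) ≥ tw(K_{4}) = 3. The upper and lower bounds meet at 3, so that is the treewidth.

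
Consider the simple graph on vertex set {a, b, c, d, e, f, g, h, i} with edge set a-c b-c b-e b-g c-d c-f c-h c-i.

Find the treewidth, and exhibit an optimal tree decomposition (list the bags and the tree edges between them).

Treewidth 1.
One optimal decomposition is:
Bags: B1 = {b, c}  B2 = {c, i}  B3 = {b, e}  B4 = {c, f}  B5 = {c, h}  B6 = {a, c}  B7 = {b, g}  B8 = {c, d}
Tree: B1–B2, B1–B3, B1–B4, B4–B5, B5–B6, B3–B7, B4–B8

Every bag has size at most 2, so the width is 2 − 1 = 1 and tw(G) ≤ 1. Since G has at least one edge (e.g. c–b), it is not an edgeless graph, so tw(G) ≥ 1. Hence tw(G) = 1 exactly.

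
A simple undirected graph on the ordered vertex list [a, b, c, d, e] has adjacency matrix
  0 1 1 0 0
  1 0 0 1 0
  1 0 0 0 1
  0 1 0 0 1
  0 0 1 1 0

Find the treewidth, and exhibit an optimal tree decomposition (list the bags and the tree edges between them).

Treewidth 2.
Bags: B1 = {a, b, c}  B2 = {b, c, d}  B3 = {c, d, e}
Tree: B1–B2, B2–B3

The largest bag has 3 vertices, giving width 2; this decomposition certifies tw(G) ≤ 2. For the lower bound, G contains the cycle c–a–b–d–e–c, so G is not a forest; only forests have treewidth ≤ 1, hence tw(G) ≥ 2. Therefore the treewidth is 2.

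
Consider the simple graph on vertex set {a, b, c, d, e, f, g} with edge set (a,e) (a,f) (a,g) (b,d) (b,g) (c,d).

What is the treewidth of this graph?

1

A width-1 tree decomposition is:
Bags: B1 = {a, g}  B2 = {b, g}  B3 = {a, f}  B4 = {b, d}  B5 = {c, d}  B6 = {a, e}
Tree: B1–B2, B1–B3, B2–B4, B4–B5, B3–B6
Each bag holds 2 vertices, so the decomposition has width 1, which upper-bounds the treewidth. G has an edge, so its treewidth is at least 1. Therefore the treewidth is 1.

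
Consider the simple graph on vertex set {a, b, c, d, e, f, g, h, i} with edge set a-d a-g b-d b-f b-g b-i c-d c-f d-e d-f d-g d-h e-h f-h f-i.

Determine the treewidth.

2

A width-2 tree decomposition is:
Bags: B1 = {b, d, f}  B2 = {b, d, g}  B3 = {c, d, f}  B4 = {d, f, h}  B5 = {b, f, i}  B6 = {a, d, g}  B7 = {d, e, h}
Tree: B1–B2, B1–B3, B3–B4, B1–B5, B2–B6, B4–B7
Each bag holds 3 vertices, so the decomposition has width 2, which upper-bounds the treewidth. For the lower bound, the 3 vertices {a, d, g} are pairwise adjacent, and any tree decomposition puts a clique entirely inside one bag — forcing width ≥ 2. The upper and lower bounds meet at 2, so that is the treewidth.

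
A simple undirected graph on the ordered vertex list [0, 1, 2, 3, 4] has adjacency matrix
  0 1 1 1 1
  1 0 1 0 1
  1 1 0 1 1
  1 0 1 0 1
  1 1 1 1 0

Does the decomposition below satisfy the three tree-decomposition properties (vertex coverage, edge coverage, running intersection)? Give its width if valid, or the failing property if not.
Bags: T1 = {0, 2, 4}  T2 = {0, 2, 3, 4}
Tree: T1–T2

No — vertex 1 appears in no bag.

A tree decomposition must satisfy three properties: every vertex lies in some bag; for every edge, both endpoints lie together in some bag; and for every vertex, the bags containing it form a connected subtree. Here vertex 1 appears in no bag, so the decomposition is invalid.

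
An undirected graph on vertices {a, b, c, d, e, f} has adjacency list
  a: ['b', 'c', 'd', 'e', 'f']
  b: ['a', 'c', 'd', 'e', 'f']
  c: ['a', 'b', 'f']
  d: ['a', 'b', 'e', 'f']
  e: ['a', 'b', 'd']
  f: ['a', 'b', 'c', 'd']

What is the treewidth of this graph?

3

A width-3 tree decomposition is:
Bags: B1 = {a, b, d, f}  B2 = {a, b, d, e}  B3 = {a, b, c, f}
Tree: B1–B2, B1–B3
Every bag has size at most 4, so the width is 4 − 1 = 3 and tw(G) ≤ 3. For the lower bound, the 4 vertices {a, b, d, e} are pairwise adjacent, and any tree decomposition puts a clique entirely inside one bag — forcing width ≥ 3. Combining the bounds, tw(G) = 3.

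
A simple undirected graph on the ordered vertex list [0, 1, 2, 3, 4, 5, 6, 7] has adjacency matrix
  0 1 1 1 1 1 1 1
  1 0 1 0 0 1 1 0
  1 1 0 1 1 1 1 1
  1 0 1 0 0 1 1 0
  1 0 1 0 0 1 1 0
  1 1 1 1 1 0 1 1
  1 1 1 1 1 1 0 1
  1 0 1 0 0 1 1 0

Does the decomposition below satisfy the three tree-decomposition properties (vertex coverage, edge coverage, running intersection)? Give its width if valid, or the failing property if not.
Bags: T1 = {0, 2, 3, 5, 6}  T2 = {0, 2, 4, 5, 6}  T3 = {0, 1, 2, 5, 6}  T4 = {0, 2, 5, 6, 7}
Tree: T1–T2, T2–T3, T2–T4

Every vertex of G appears in some bag (union = {0, 1, 2, 3, 4, 5, 6, 7}); every edge is covered by a bag; and for each vertex v the set of bags containing v is connected in the bag tree. The decomposition is therefore valid. The largest bag has 5 vertices, so the width is 4.

Yes; width 4.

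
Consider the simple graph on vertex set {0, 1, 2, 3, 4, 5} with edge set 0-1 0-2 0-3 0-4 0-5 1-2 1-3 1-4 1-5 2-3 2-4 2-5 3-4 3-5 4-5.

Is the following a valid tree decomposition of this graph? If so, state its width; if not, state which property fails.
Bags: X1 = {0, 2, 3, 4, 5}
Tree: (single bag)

A tree decomposition must satisfy three properties: every vertex lies in some bag; for every edge, both endpoints lie together in some bag; and for every vertex, the bags containing it form a connected subtree. Here vertex 1 appears in no bag, so the decomposition is invalid.

No — vertex 1 appears in no bag.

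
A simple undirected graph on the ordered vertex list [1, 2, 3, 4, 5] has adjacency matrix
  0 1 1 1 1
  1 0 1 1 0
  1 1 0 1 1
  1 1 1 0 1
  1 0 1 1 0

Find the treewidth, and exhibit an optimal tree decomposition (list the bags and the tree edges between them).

Every bag has size at most 4, so the width is 4 − 1 = 3 and tw(G) ≤ 3. Conversely, {1, 2, 3, 4} is a clique of size 4, and the vertices of any clique must share a bag in every tree decomposition; so some bag has ≥ 4 vertices and tw(G) ≥ 3. Combining the bounds, tw(G) = 3.

Treewidth 3.
Bags: B1 = {1, 3, 4, 5}  B2 = {1, 2, 3, 4}
Tree: B1–B2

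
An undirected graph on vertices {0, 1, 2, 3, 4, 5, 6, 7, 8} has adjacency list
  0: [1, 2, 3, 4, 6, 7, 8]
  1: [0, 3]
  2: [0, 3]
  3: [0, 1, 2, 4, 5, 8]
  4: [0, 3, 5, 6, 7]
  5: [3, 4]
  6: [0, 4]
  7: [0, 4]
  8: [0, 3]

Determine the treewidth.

A width-2 tree decomposition is:
Bags: B1 = {0, 3, 4}  B2 = {0, 1, 3}  B3 = {0, 3, 8}  B4 = {0, 4, 7}  B5 = {0, 2, 3}  B6 = {3, 4, 5}  B7 = {0, 4, 6}
Tree: B1–B2, B1–B3, B1–B4, B2–B5, B1–B6, B4–B7
Every bag has size at most 3, so the width is 3 − 1 = 2 and tw(G) ≤ 2. Conversely, {0, 3, 8} is a clique of size 3, and the vertices of any clique must share a bag in every tree decomposition; so some bag has ≥ 3 vertices and tw(G) ≥ 2. Combining the bounds, tw(G) = 2.

2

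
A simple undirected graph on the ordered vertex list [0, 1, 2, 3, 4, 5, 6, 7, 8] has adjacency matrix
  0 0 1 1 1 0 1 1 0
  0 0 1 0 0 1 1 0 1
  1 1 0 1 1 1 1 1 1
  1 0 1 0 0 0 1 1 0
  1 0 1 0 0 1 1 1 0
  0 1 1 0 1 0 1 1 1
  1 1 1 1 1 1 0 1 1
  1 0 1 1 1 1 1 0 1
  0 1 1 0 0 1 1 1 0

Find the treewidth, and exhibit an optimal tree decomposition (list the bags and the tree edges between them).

Treewidth 4.
One such decomposition:
Bags: B1 = {2, 4, 5, 6, 7}  B2 = {2, 5, 6, 7, 8}  B3 = {0, 2, 4, 6, 7}  B4 = {1, 2, 5, 6, 8}  B5 = {0, 2, 3, 6, 7}
Tree: B1–B2, B1–B3, B2–B4, B3–B5

Each bag holds 5 vertices, so the decomposition has width 4, which upper-bounds the treewidth. On the other hand G contains the 5-clique {1, 2, 5, 6, 8}. A clique must lie in a single bag of any decomposition, so no decomposition can have width below 4. The upper and lower bounds meet at 4, so that is the treewidth.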